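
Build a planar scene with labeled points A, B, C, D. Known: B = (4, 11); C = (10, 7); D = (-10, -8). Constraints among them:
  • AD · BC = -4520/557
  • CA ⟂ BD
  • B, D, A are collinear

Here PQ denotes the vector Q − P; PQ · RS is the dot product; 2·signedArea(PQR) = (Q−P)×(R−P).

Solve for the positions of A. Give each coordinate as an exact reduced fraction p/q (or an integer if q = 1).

A = (2340/557, 6279/557)

1. A_x = 2340/557  [B, D, A are collinear ∩ CA ⟂ BD]
2. A_y = 6279/557  [B, D, A are collinear ∩ CA ⟂ BD]
   → A = (2340/557, 6279/557)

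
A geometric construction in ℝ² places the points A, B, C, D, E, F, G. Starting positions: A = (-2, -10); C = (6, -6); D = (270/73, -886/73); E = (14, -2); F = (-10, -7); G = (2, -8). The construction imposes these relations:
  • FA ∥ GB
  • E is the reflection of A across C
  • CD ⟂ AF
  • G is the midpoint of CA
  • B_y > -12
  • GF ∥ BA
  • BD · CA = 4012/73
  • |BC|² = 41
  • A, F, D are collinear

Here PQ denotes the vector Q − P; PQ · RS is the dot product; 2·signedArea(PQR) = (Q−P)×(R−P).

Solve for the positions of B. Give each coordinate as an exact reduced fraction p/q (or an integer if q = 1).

B = (10, -11)

1. B_x = 10  [GF ∥ BA ∩ FA ∥ GB]
2. B_y = -11  [GF ∥ BA ∩ FA ∥ GB]
   → B = (10, -11)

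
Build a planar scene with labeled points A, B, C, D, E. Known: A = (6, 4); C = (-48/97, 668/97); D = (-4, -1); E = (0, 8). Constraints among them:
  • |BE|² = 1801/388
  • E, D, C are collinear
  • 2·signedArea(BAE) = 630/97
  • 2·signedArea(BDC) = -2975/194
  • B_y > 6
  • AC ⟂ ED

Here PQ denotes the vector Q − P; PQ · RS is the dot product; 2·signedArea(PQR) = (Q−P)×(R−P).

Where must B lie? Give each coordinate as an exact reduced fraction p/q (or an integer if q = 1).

1. B_x = 219/194  [2·signedArea(BDC) = -2975/194 ∩ 2·signedArea(BAE) = 630/97]
2. B_y = 598/97  [2·signedArea(BDC) = -2975/194 ∩ 2·signedArea(BAE) = 630/97]
   → B = (219/194, 598/97)

B = (219/194, 598/97)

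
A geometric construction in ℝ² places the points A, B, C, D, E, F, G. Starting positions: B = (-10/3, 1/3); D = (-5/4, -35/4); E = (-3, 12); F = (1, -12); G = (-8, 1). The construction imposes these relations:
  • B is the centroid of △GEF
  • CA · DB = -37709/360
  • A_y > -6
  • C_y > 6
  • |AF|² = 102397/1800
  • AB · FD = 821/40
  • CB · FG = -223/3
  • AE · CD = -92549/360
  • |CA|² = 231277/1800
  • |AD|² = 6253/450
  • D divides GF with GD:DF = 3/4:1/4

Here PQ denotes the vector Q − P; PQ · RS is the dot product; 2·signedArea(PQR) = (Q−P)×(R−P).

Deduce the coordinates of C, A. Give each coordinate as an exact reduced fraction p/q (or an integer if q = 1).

1. A_x = -25/12  [line 9/4·x + -13/4·y + -1433/120 = 0 ∩ |AD|² = 6253/450]
2. A_y = -307/60  [line 9/4·x + -13/4·y + -1433/120 = 0 ∩ |AD|² = 6253/450]
   → A = (-25/12, -307/60)
3. C_x = -19/6  [CB · FG = -223/3 ∩ AE · CD = -92549/360]
4. C_y = 37/6  [CB · FG = -223/3 ∩ AE · CD = -92549/360]
   → C = (-19/6, 37/6)

A = (-25/12, -307/60)
C = (-19/6, 37/6)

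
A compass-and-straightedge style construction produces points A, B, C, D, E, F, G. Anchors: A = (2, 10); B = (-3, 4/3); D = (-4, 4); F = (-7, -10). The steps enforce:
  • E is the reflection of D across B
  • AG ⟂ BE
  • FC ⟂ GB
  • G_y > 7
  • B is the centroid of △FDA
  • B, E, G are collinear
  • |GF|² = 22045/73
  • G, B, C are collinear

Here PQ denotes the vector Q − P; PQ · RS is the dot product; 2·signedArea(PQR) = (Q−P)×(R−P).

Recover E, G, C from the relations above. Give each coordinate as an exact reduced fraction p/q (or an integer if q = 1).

C = (17/73, -532/73)
E = (-2, -4/3)
G = (-382/73, 532/73)

1. E_x = -2  [E is the reflection of D across B]
2. E_y = -4/3  [E is the reflection of D across B]
   → E = (-2, -4/3)
3. G_x = -382/73  [B, E, G are collinear ∩ AG ⟂ BE]
4. G_y = 532/73  [B, E, G are collinear ∩ AG ⟂ BE]
   → G = (-382/73, 532/73)
5. C_x = 17/73  [G, B, C are collinear ∩ FC ⟂ GB]
6. C_y = -532/73  [G, B, C are collinear ∩ FC ⟂ GB]
   → C = (17/73, -532/73)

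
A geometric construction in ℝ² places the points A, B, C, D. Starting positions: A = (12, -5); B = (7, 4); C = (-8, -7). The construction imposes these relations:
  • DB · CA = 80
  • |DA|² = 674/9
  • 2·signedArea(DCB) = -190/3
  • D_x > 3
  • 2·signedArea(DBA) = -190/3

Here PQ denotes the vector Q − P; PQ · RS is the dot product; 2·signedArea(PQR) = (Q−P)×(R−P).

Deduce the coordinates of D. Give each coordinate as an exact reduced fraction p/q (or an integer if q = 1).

D = (11/3, -8/3)

1. D_x = 11/3  [2·signedArea(DBA) = -190/3 ∩ DB · CA = 80]
2. D_y = -8/3  [2·signedArea(DBA) = -190/3 ∩ DB · CA = 80]
   → D = (11/3, -8/3)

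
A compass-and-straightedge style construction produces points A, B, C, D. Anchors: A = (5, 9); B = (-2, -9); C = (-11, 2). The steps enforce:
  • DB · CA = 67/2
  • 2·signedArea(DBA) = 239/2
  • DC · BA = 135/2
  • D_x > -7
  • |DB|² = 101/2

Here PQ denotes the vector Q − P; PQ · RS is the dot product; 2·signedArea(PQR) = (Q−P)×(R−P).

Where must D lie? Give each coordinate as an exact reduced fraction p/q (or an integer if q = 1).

1. D_x = -13/2  [2·signedArea(DBA) = 239/2 ∩ DC · BA = 135/2]
2. D_y = -7/2  [2·signedArea(DBA) = 239/2 ∩ DC · BA = 135/2]
   → D = (-13/2, -7/2)

D = (-13/2, -7/2)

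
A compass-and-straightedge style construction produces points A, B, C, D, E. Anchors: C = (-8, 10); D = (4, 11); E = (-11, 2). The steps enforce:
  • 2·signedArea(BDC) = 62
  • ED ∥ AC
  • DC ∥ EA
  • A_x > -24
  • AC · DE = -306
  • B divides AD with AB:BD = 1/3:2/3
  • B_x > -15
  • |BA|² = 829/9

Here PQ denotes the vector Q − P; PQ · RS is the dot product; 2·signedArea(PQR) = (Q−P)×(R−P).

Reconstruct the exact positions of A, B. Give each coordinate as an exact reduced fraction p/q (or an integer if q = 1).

1. A_x = -23  [ED ∥ AC ∩ DC ∥ EA]
2. A_y = 1  [ED ∥ AC ∩ DC ∥ EA]
   → A = (-23, 1)
3. B_x = -14  [B divides AD with AB:BD = 1/3:2/3]
4. B_y = 13/3  [B divides AD with AB:BD = 1/3:2/3]
   → B = (-14, 13/3)

A = (-23, 1)
B = (-14, 13/3)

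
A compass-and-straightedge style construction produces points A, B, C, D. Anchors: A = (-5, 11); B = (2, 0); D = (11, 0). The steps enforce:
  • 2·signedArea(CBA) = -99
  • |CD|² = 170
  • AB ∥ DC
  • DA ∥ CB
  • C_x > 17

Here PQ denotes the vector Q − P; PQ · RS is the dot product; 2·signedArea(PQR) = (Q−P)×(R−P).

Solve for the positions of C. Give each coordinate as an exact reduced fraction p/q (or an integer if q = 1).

C = (18, -11)

1. C_x = 18  [DA ∥ CB ∩ AB ∥ DC]
2. C_y = -11  [DA ∥ CB ∩ AB ∥ DC]
   → C = (18, -11)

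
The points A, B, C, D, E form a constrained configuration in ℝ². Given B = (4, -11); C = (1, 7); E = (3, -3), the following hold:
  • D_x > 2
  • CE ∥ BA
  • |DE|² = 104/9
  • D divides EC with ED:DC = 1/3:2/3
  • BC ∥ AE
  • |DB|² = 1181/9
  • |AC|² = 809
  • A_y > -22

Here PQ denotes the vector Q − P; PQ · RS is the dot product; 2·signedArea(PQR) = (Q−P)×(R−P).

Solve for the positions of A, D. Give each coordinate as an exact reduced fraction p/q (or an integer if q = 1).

A = (6, -21)
D = (7/3, 1/3)

1. A_x = 6  [BC ∥ AE ∩ CE ∥ BA]
2. A_y = -21  [BC ∥ AE ∩ CE ∥ BA]
   → A = (6, -21)
3. D_x = 7/3  [D divides EC with ED:DC = 1/3:2/3]
4. D_y = 1/3  [D divides EC with ED:DC = 1/3:2/3]
   → D = (7/3, 1/3)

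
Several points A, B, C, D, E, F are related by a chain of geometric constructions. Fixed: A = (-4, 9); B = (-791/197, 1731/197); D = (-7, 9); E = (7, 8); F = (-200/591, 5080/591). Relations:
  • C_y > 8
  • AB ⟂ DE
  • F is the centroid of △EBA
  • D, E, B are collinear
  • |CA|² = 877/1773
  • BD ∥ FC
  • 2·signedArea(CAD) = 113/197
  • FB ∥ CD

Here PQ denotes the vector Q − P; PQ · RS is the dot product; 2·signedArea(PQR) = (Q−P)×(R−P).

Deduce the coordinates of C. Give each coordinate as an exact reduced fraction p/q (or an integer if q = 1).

1. C_x = -1964/591  [FB ∥ CD ∩ BD ∥ FC]
2. C_y = 5206/591  [FB ∥ CD ∩ BD ∥ FC]
   → C = (-1964/591, 5206/591)

C = (-1964/591, 5206/591)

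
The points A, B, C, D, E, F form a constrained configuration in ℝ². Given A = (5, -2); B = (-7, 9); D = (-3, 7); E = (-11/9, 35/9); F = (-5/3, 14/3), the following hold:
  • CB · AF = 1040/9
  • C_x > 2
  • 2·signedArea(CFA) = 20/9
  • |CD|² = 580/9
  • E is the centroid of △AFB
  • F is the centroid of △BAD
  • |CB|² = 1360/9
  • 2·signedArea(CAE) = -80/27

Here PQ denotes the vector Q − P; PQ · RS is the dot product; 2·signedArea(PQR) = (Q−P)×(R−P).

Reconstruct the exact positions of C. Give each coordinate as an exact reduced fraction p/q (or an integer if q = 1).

C = (7/3, 1)

1. C_x = 7/3  [2·signedArea(CAE) = -80/27 ∩ CB · AF = 1040/9]
2. C_y = 1  [2·signedArea(CAE) = -80/27 ∩ CB · AF = 1040/9]
   → C = (7/3, 1)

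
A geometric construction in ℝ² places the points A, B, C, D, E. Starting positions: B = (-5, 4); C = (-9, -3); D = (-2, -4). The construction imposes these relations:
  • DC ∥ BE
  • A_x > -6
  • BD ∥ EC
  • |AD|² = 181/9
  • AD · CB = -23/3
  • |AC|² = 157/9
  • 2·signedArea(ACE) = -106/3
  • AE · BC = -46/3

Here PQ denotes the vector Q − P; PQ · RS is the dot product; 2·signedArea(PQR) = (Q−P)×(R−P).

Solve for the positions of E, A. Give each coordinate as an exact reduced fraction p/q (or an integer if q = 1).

1. E_x = -12  [BD ∥ EC ∩ DC ∥ BE]
2. E_y = 5  [BD ∥ EC ∩ DC ∥ BE]
   → E = (-12, 5)
3. A_x = -16/3  [2·signedArea(ACE) = -106/3 ∩ AE · BC = -46/3]
4. A_y = -1  [2·signedArea(ACE) = -106/3 ∩ AE · BC = -46/3]
   → A = (-16/3, -1)

A = (-16/3, -1)
E = (-12, 5)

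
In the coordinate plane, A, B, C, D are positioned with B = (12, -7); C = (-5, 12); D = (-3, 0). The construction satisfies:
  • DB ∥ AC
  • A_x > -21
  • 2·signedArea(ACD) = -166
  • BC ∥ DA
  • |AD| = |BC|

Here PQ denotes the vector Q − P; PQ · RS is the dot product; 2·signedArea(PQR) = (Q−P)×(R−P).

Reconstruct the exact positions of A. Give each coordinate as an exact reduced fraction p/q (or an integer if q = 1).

A = (-20, 19)

1. A_x = -20  [DB ∥ AC ∩ BC ∥ DA]
2. A_y = 19  [DB ∥ AC ∩ BC ∥ DA]
   → A = (-20, 19)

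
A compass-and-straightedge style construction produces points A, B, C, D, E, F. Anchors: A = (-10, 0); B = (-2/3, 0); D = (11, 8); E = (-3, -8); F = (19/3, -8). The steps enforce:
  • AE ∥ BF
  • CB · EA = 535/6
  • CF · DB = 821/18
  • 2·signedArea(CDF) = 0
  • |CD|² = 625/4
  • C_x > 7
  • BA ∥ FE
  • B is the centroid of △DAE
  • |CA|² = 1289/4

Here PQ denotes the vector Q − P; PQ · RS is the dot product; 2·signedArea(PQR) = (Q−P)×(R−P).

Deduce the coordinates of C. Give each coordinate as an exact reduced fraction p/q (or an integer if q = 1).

1. C_x = 15/2  [2·signedArea(CDF) = 0 ∩ CF · DB = 821/18]
2. C_y = -4  [2·signedArea(CDF) = 0 ∩ CF · DB = 821/18]
   → C = (15/2, -4)

C = (15/2, -4)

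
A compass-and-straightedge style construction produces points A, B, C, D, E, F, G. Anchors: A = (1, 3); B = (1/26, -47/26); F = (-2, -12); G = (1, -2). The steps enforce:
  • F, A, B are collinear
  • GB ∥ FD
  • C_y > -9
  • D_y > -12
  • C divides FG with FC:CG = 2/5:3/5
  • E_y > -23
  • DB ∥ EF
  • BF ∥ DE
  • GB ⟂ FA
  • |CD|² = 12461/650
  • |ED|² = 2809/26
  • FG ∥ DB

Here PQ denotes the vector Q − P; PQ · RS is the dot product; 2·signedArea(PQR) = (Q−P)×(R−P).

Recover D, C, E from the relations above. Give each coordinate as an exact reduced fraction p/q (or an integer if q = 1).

C = (-4/5, -8)
D = (-77/26, -307/26)
E = (-5, -22)

1. D_x = -77/26  [FG ∥ DB ∩ GB ∥ FD]
2. D_y = -307/26  [FG ∥ DB ∩ GB ∥ FD]
   → D = (-77/26, -307/26)
3. C_x = -4/5  [C divides FG with FC:CG = 2/5:3/5]
4. C_y = -8  [C divides FG with FC:CG = 2/5:3/5]
   → C = (-4/5, -8)
5. E_x = -5  [DB ∥ EF ∩ BF ∥ DE]
6. E_y = -22  [DB ∥ EF ∩ BF ∥ DE]
   → E = (-5, -22)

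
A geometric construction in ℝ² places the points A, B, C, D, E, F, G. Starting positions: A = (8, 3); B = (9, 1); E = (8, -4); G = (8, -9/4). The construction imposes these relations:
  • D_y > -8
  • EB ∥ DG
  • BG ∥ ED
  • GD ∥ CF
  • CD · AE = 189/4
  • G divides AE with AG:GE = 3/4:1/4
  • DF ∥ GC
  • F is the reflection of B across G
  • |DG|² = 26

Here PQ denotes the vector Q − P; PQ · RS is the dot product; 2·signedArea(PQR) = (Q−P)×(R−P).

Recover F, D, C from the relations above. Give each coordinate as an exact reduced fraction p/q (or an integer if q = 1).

C = (8, -1/2)
D = (7, -29/4)
F = (7, -11/2)

1. F_x = 7  [F is the reflection of B across G]
2. F_y = -11/2  [F is the reflection of B across G]
   → F = (7, -11/2)
3. D_x = 7  [EB ∥ DG ∩ BG ∥ ED]
4. D_y = -29/4  [EB ∥ DG ∩ BG ∥ ED]
   → D = (7, -29/4)
5. C_x = 8  [GD ∥ CF ∩ DF ∥ GC]
6. C_y = -1/2  [GD ∥ CF ∩ DF ∥ GC]
   → C = (8, -1/2)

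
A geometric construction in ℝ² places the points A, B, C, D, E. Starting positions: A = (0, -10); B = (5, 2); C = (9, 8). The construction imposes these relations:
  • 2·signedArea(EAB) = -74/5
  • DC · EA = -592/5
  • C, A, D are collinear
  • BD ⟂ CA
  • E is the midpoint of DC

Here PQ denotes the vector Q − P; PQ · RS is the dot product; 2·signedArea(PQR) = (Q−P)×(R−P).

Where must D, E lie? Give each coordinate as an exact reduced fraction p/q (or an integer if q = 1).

1. D_x = 29/5  [C, A, D are collinear ∩ BD ⟂ CA]
2. D_y = 8/5  [C, A, D are collinear ∩ BD ⟂ CA]
   → D = (29/5, 8/5)
3. E_x = 37/5  [E is the midpoint of DC]
4. E_y = 24/5  [E is the midpoint of DC]
   → E = (37/5, 24/5)

D = (29/5, 8/5)
E = (37/5, 24/5)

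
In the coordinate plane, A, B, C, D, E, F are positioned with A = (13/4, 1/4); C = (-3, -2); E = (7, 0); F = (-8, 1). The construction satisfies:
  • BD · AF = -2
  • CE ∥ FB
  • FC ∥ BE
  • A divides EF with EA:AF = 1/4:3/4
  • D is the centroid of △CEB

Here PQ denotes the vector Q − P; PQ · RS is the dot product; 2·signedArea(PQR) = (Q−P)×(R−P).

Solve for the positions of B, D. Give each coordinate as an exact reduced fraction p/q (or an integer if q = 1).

1. B_x = 2  [FC ∥ BE ∩ CE ∥ FB]
2. B_y = 3  [FC ∥ BE ∩ CE ∥ FB]
   → B = (2, 3)
3. D_x = 2  [D is the centroid of △CEB]
4. D_y = 1/3  [D is the centroid of △CEB]
   → D = (2, 1/3)

B = (2, 3)
D = (2, 1/3)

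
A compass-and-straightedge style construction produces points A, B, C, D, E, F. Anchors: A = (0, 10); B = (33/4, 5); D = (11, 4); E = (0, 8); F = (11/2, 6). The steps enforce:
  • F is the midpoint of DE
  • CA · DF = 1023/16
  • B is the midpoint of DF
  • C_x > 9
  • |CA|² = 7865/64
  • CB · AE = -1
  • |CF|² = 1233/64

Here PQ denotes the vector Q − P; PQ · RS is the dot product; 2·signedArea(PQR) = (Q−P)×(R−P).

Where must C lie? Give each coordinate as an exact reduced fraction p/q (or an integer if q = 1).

1. C_x = 77/8  [CA · DF = 1023/16 ∩ CB · AE = -1]
2. C_y = 9/2  [CA · DF = 1023/16 ∩ CB · AE = -1]
   → C = (77/8, 9/2)

C = (77/8, 9/2)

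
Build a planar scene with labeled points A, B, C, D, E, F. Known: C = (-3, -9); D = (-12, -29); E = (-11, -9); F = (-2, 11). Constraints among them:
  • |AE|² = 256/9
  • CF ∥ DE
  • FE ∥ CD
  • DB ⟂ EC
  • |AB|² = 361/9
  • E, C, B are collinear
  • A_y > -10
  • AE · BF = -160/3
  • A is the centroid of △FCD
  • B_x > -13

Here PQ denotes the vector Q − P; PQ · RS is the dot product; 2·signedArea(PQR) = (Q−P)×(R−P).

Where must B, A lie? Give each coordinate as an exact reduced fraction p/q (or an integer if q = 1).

A = (-17/3, -9)
B = (-12, -9)

1. B_x = -12  [E, C, B are collinear ∩ DB ⟂ EC]
2. B_y = -9  [E, C, B are collinear ∩ DB ⟂ EC]
   → B = (-12, -9)
3. A_x = -17/3  [A is the centroid of △FCD]
4. A_y = -9  [A is the centroid of △FCD]
   → A = (-17/3, -9)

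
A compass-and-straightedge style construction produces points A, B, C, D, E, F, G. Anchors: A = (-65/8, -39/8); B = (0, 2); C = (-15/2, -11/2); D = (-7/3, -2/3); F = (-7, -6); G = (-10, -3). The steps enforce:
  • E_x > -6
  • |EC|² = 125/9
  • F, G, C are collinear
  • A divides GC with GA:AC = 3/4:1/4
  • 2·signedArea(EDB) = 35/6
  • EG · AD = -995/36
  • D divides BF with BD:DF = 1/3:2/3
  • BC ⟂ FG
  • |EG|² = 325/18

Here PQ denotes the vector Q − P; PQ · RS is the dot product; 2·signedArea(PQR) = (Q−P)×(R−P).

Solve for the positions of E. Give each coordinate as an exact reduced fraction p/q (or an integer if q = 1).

1. E_x = -35/6  [2·signedArea(EDB) = 35/6 ∩ EG · AD = -995/36]
2. E_y = -13/6  [2·signedArea(EDB) = 35/6 ∩ EG · AD = -995/36]
   → E = (-35/6, -13/6)

E = (-35/6, -13/6)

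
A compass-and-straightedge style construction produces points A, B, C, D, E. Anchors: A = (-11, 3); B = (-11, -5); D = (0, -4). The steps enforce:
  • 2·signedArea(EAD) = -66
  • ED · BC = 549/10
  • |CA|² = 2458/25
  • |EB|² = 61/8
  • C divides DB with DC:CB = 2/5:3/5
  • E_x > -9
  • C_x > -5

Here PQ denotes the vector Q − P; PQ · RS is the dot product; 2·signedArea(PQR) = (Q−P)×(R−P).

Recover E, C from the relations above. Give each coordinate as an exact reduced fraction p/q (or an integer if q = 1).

C = (-22/5, -22/5)
E = (-33/4, -19/4)

1. E_x = -33/4  [line 7·x + 11·y + 110 = 0 ∩ |EB|² = 61/8]
2. E_y = -19/4  [line 7·x + 11·y + 110 = 0 ∩ |EB|² = 61/8]
   → E = (-33/4, -19/4)
3. C_x = -22/5  [ED · BC = 549/10 ∩ C divides DB with DC:CB = 2/5:3/5]
4. C_y = -22/5  [ED · BC = 549/10 ∩ C divides DB with DC:CB = 2/5:3/5]
   → C = (-22/5, -22/5)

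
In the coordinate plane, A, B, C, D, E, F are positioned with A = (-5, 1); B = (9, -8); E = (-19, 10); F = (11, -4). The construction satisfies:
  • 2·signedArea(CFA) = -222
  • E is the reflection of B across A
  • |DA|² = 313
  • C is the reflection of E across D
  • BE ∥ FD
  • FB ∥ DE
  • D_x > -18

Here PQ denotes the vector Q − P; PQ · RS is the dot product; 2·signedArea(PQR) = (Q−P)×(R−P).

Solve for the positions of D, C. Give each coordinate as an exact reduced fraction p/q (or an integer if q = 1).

C = (-15, 18)
D = (-17, 14)

1. D_x = -17  [FB ∥ DE ∩ BE ∥ FD]
2. D_y = 14  [FB ∥ DE ∩ BE ∥ FD]
   → D = (-17, 14)
3. C_x = -15  [C is the reflection of E across D]
4. C_y = 18  [C is the reflection of E across D]
   → C = (-15, 18)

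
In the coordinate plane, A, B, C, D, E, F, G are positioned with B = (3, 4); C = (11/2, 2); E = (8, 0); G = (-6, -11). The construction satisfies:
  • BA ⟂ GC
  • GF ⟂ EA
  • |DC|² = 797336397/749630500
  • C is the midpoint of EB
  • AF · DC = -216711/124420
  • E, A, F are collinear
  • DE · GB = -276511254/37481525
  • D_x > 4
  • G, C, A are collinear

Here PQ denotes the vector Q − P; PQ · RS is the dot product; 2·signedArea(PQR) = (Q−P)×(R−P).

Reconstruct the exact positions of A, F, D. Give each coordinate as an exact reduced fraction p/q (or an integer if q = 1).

1. A_x = 6501/1205  [G, C, A are collinear ∩ BA ⟂ GC]
2. A_y = 2267/1205  [G, C, A are collinear ∩ BA ⟂ GC]
   → A = (6501/1205, 2267/1205)
3. F_x = 60271629/14992610  [E, A, F are collinear ∩ GF ⟂ EA]
4. F_y = 43093403/14992610  [E, A, F are collinear ∩ GF ⟂ EA]
   → F = (60271629/14992610, 43093403/14992610)
5. D_x = 345733597/74963050  [DE · GB = -276511254/37481525 ∩ AF · DC = -216711/124420]
6. D_y = 189250649/74963050  [DE · GB = -276511254/37481525 ∩ AF · DC = -216711/124420]
   → D = (345733597/74963050, 189250649/74963050)

A = (6501/1205, 2267/1205)
D = (345733597/74963050, 189250649/74963050)
F = (60271629/14992610, 43093403/14992610)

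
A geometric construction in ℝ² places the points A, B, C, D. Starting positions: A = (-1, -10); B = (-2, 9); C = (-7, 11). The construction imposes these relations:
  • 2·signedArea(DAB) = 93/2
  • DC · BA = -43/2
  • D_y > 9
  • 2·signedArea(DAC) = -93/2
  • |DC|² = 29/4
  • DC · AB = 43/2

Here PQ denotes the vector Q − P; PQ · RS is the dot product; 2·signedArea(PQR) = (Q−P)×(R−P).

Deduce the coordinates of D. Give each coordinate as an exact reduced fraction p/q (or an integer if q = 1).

D = (-9/2, 10)

1. D_x = -9/2  [2·signedArea(DAC) = -93/2 ∩ 2·signedArea(DAB) = 93/2]
2. D_y = 10  [2·signedArea(DAC) = -93/2 ∩ 2·signedArea(DAB) = 93/2]
   → D = (-9/2, 10)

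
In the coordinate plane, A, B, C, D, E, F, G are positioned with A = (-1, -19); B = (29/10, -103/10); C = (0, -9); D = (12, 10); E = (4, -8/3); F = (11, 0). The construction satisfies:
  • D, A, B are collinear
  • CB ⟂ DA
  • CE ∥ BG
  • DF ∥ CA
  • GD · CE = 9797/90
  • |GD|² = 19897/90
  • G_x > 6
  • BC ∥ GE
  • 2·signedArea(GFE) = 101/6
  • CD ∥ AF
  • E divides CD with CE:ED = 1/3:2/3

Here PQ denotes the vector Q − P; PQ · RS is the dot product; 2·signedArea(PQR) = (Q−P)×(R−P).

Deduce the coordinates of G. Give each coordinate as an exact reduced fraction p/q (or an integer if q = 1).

G = (69/10, -119/30)

1. G_x = 69/10  [BC ∥ GE ∩ CE ∥ BG]
2. G_y = -119/30  [BC ∥ GE ∩ CE ∥ BG]
   → G = (69/10, -119/30)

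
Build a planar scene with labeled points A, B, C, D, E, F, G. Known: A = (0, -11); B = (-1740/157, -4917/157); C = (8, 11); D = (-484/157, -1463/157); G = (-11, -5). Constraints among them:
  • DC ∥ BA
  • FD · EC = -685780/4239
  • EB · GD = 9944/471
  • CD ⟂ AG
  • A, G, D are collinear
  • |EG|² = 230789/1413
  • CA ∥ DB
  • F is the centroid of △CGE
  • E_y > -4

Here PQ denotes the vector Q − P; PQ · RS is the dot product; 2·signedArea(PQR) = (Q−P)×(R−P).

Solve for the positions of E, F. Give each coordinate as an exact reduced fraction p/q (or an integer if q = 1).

E = (772/471, -1463/471)
F = (-641/1413, 1363/1413)

1. E_x = 772/471  [line -1243/157·x + 678/157·y + 12430/471 = 0 ∩ |EG|² = 230789/1413]
2. E_y = -1463/471  [line -1243/157·x + 678/157·y + 12430/471 = 0 ∩ |EG|² = 230789/1413]
   → E = (772/471, -1463/471)
3. F_x = -641/1413  [F is the centroid of △CGE]
4. F_y = 1363/1413  [F is the centroid of △CGE]
   → F = (-641/1413, 1363/1413)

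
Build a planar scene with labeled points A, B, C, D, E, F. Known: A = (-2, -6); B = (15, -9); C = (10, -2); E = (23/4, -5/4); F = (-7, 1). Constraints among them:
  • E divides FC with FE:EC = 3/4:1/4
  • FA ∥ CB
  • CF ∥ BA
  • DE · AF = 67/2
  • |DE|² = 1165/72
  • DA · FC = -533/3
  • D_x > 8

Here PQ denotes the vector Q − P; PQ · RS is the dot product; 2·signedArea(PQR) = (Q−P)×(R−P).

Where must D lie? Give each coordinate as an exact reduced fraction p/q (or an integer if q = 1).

1. D_x = 53/6  [DA · FC = -533/3 ∩ DE · AF = 67/2]
2. D_y = -23/6  [DA · FC = -533/3 ∩ DE · AF = 67/2]
   → D = (53/6, -23/6)

D = (53/6, -23/6)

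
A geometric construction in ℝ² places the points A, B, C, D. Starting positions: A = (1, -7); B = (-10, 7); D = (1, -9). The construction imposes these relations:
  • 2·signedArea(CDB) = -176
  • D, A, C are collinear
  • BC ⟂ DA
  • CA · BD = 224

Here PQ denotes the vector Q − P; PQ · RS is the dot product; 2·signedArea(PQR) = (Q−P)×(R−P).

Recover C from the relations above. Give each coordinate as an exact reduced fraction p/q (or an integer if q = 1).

1. C_x = 1  [D, A, C are collinear ∩ BC ⟂ DA]
2. C_y = 7  [D, A, C are collinear ∩ BC ⟂ DA]
   → C = (1, 7)

C = (1, 7)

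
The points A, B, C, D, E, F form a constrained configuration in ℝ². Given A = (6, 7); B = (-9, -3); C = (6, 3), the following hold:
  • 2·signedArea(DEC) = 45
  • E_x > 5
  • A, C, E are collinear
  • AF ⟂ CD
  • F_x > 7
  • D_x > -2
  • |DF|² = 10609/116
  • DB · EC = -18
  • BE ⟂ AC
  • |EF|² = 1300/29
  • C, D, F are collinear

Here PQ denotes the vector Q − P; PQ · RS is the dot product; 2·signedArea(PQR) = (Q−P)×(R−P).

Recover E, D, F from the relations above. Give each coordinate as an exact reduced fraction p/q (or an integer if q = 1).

1. E_x = 6  [A, C, E are collinear ∩ BE ⟂ AC]
2. E_y = -3  [A, C, E are collinear ∩ BE ⟂ AC]
   → E = (6, -3)
3. D_x = -3/2  [2·signedArea(DEC) = 45 ∩ DB · EC = -18]
4. D_y = 0  [2·signedArea(DEC) = 45 ∩ DB · EC = -18]
   → D = (-3/2, 0)
5. F_x = 214/29  [C, D, F are collinear ∩ AF ⟂ CD]
6. F_y = 103/29  [C, D, F are collinear ∩ AF ⟂ CD]
   → F = (214/29, 103/29)

D = (-3/2, 0)
E = (6, -3)
F = (214/29, 103/29)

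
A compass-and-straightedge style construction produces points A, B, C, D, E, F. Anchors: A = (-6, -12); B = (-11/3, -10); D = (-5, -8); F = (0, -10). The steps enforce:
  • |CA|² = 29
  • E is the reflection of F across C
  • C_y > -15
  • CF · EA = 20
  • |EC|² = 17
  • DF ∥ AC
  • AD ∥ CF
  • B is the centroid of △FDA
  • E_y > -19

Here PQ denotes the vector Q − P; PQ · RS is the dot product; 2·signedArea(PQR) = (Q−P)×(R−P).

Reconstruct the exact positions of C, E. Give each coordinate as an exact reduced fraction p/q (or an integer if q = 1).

1. C_x = -1  [AD ∥ CF ∩ DF ∥ AC]
2. C_y = -14  [AD ∥ CF ∩ DF ∥ AC]
   → C = (-1, -14)
3. E_x = -2  [E is the reflection of F across C]
4. E_y = -18  [E is the reflection of F across C]
   → E = (-2, -18)

C = (-1, -14)
E = (-2, -18)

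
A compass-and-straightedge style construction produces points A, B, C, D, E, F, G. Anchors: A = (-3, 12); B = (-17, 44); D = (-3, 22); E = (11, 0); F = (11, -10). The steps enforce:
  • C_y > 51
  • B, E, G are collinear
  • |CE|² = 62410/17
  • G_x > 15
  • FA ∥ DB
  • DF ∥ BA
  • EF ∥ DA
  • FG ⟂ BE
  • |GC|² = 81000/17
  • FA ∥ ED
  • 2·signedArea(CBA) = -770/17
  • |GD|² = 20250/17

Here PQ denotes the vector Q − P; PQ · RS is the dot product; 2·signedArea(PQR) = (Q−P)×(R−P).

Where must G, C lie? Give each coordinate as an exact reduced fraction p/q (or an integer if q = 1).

C = (-366/17, 869/17)
G = (264/17, -121/17)

1. G_x = 264/17  [B, E, G are collinear ∩ FG ⟂ BE]
2. G_y = -121/17  [B, E, G are collinear ∩ FG ⟂ BE]
   → G = (264/17, -121/17)
3. C_x = -366/17  [line 32·x + 14·y + -454/17 = 0 ∩ |CE|² = 62410/17]
4. C_y = 869/17  [line 32·x + 14·y + -454/17 = 0 ∩ |CE|² = 62410/17]
   → C = (-366/17, 869/17)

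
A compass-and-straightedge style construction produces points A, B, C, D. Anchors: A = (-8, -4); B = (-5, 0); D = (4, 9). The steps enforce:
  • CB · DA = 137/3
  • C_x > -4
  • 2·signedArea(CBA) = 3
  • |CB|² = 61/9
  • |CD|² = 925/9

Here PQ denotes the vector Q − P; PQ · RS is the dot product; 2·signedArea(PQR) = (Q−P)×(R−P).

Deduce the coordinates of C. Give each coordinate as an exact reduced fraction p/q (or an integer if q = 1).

1. C_x = -3  [2·signedArea(CBA) = 3 ∩ CB · DA = 137/3]
2. C_y = 5/3  [2·signedArea(CBA) = 3 ∩ CB · DA = 137/3]
   → C = (-3, 5/3)

C = (-3, 5/3)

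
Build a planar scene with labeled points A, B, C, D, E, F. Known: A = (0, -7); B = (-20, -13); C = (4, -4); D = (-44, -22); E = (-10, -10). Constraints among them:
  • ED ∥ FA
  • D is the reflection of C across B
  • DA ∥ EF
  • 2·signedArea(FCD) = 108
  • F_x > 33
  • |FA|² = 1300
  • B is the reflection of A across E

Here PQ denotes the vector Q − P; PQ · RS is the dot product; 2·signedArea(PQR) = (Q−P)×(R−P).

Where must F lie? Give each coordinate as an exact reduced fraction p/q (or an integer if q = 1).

F = (34, 5)

1. F_x = 34  [ED ∥ FA ∩ DA ∥ EF]
2. F_y = 5  [ED ∥ FA ∩ DA ∥ EF]
   → F = (34, 5)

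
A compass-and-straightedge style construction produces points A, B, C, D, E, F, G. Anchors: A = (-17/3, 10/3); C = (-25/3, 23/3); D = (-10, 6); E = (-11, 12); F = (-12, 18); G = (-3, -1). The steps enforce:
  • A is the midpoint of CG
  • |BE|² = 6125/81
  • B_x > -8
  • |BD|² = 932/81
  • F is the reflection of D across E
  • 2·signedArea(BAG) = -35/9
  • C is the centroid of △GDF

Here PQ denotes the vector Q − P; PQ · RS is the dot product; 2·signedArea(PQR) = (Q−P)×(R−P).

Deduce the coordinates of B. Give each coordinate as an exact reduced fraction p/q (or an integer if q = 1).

1. B_x = -64/9  [line 13/3·x + 8/3·y + 176/9 = 0 ∩ |BD|² = 932/81]
2. B_y = 38/9  [line 13/3·x + 8/3·y + 176/9 = 0 ∩ |BD|² = 932/81]
   → B = (-64/9, 38/9)

B = (-64/9, 38/9)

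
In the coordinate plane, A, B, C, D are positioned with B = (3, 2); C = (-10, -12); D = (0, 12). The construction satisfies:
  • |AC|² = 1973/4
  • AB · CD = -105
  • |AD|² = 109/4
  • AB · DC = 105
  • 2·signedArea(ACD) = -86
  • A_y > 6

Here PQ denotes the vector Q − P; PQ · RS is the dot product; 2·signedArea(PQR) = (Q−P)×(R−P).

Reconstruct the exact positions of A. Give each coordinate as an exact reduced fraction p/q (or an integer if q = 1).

1. A_x = 3/2  [AB · DC = 105 ∩ 2·signedArea(ACD) = -86]
2. A_y = 7  [AB · DC = 105 ∩ 2·signedArea(ACD) = -86]
   → A = (3/2, 7)

A = (3/2, 7)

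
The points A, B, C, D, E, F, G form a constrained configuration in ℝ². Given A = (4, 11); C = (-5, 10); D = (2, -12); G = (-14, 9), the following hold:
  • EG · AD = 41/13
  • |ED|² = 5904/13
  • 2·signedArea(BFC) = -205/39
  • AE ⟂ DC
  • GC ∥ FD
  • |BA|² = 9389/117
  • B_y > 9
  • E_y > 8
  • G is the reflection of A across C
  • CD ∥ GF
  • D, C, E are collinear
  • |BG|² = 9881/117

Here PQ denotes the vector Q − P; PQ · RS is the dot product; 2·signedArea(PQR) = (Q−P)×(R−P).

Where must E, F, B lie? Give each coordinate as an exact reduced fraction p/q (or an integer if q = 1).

1. E_x = -58/13  [D, C, E are collinear ∩ AE ⟂ DC]
2. E_y = 108/13  [D, C, E are collinear ∩ AE ⟂ DC]
   → E = (-58/13, 108/13)
3. F_x = -7  [GC ∥ FD ∩ CD ∥ GF]
4. F_y = -13  [GC ∥ FD ∩ CD ∥ GF]
   → F = (-7, -13)
5. B_x = -188/39  [line -23·x + 2·y + -5060/39 = 0 ∩ |BG|² = 9881/117]
6. B_y = 368/39  [line -23·x + 2·y + -5060/39 = 0 ∩ |BG|² = 9881/117]
   → B = (-188/39, 368/39)

B = (-188/39, 368/39)
E = (-58/13, 108/13)
F = (-7, -13)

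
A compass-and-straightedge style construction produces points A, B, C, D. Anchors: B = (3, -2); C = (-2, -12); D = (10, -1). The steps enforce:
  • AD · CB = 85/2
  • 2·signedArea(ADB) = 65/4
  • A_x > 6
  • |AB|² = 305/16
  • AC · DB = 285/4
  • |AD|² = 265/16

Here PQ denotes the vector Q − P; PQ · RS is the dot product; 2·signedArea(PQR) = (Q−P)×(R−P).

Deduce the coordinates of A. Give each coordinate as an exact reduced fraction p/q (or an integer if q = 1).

1. A_x = 7  [AC · DB = 285/4 ∩ AD · CB = 85/2]
2. A_y = -15/4  [AC · DB = 285/4 ∩ AD · CB = 85/2]
   → A = (7, -15/4)

A = (7, -15/4)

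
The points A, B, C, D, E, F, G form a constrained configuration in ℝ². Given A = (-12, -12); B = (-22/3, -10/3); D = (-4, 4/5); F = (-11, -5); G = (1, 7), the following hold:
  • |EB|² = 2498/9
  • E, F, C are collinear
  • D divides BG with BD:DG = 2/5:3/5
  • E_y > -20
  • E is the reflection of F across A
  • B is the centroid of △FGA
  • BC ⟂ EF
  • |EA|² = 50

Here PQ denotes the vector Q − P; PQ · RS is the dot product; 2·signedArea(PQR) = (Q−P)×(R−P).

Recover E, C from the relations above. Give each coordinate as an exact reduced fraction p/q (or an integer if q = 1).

C = (-802/75, -214/75)
E = (-13, -19)

1. E_x = -13  [E is the reflection of F across A]
2. E_y = -19  [E is the reflection of F across A]
   → E = (-13, -19)
3. C_x = -802/75  [E, F, C are collinear ∩ BC ⟂ EF]
4. C_y = -214/75  [E, F, C are collinear ∩ BC ⟂ EF]
   → C = (-802/75, -214/75)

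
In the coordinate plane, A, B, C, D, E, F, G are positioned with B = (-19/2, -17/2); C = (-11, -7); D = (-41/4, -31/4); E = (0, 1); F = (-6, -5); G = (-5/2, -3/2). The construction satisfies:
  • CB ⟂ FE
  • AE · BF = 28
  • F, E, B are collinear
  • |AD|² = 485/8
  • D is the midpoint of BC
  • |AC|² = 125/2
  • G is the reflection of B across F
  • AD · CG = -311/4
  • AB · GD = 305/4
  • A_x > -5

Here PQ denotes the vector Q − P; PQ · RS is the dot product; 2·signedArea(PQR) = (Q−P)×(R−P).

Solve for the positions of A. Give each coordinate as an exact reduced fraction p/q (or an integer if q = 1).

1. A_x = -9/2  [AD · CG = -311/4 ∩ AB · GD = 305/4]
2. A_y = -5/2  [AD · CG = -311/4 ∩ AB · GD = 305/4]
   → A = (-9/2, -5/2)

A = (-9/2, -5/2)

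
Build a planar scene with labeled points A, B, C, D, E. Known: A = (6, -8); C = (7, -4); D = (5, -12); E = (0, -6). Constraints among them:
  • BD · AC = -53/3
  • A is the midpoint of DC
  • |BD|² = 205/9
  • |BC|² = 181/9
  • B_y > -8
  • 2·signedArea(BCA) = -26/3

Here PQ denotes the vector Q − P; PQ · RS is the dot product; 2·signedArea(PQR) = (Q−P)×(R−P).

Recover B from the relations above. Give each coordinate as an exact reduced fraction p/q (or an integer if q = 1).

1. B_x = 4  [BD · AC = -53/3 ∩ 2·signedArea(BCA) = -26/3]
2. B_y = -22/3  [BD · AC = -53/3 ∩ 2·signedArea(BCA) = -26/3]
   → B = (4, -22/3)

B = (4, -22/3)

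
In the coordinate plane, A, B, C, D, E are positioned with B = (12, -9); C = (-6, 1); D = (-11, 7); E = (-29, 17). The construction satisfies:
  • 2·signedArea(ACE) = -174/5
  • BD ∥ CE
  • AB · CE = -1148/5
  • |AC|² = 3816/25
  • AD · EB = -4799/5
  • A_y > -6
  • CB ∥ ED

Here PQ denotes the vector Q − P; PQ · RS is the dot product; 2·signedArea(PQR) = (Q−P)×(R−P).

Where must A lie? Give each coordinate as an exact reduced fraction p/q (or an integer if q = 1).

A = (24/5, -5)

1. A_x = 24/5  [AB · CE = -1148/5 ∩ AD · EB = -4799/5]
2. A_y = -5  [AB · CE = -1148/5 ∩ AD · EB = -4799/5]
   → A = (24/5, -5)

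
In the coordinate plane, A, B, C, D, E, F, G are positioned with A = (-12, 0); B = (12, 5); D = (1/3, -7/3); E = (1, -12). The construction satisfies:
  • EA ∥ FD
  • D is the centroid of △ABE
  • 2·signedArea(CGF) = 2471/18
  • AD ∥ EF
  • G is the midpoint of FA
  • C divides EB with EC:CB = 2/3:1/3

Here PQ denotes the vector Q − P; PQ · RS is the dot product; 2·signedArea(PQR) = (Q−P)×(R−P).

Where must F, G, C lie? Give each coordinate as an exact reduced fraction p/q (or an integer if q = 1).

1. F_x = 40/3  [EA ∥ FD ∩ AD ∥ EF]
2. F_y = -43/3  [EA ∥ FD ∩ AD ∥ EF]
   → F = (40/3, -43/3)
3. G_x = 2/3  [G is the midpoint of FA]
4. G_y = -43/6  [G is the midpoint of FA]
   → G = (2/3, -43/6)
5. C_x = 25/3  [C divides EB with EC:CB = 2/3:1/3]
6. C_y = -2/3  [C divides EB with EC:CB = 2/3:1/3]
   → C = (25/3, -2/3)

C = (25/3, -2/3)
F = (40/3, -43/3)
G = (2/3, -43/6)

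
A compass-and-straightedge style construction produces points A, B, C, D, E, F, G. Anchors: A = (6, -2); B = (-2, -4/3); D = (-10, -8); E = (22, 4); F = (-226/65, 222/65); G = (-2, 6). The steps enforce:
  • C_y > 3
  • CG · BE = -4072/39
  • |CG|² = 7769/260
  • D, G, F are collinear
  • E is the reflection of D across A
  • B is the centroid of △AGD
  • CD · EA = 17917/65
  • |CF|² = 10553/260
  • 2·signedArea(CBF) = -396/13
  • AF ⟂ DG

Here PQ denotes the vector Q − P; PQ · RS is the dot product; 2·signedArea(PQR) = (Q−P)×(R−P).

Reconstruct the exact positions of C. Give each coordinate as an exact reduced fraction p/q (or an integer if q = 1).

1. C_x = 188/65  [CD · EA = 17917/65 ∩ CG · BE = -4072/39]
2. C_y = 463/130  [CD · EA = 17917/65 ∩ CG · BE = -4072/39]
   → C = (188/65, 463/130)

C = (188/65, 463/130)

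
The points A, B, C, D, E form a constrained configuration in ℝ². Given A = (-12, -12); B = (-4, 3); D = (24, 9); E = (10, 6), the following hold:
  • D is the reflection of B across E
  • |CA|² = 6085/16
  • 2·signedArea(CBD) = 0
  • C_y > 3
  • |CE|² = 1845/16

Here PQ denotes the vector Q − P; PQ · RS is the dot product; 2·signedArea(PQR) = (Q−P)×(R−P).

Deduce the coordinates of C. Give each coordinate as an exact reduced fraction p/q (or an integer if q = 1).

C = (-1/2, 15/4)

1. C_x = -1/2  [line -6·x + 28·y + -108 = 0 ∩ |CA|² = 6085/16]
2. C_y = 15/4  [line -6·x + 28·y + -108 = 0 ∩ |CA|² = 6085/16]
   → C = (-1/2, 15/4)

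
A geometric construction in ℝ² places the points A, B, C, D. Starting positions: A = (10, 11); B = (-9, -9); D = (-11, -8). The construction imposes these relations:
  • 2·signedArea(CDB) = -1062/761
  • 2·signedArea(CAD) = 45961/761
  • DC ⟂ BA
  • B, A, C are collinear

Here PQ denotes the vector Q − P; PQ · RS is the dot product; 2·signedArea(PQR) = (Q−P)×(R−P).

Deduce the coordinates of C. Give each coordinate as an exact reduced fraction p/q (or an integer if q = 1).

C = (-7191/761, -7209/761)

1. C_x = -7191/761  [B, A, C are collinear ∩ DC ⟂ BA]
2. C_y = -7209/761  [B, A, C are collinear ∩ DC ⟂ BA]
   → C = (-7191/761, -7209/761)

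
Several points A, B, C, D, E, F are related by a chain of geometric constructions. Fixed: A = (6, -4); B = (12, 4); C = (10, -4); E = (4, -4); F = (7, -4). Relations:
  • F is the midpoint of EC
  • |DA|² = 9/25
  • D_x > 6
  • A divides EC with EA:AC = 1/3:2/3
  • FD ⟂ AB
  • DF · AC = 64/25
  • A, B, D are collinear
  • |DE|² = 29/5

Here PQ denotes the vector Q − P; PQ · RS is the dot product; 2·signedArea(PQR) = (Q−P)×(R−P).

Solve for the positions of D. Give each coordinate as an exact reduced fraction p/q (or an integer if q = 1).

1. D_x = 159/25  [A, B, D are collinear ∩ FD ⟂ AB]
2. D_y = -88/25  [A, B, D are collinear ∩ FD ⟂ AB]
   → D = (159/25, -88/25)

D = (159/25, -88/25)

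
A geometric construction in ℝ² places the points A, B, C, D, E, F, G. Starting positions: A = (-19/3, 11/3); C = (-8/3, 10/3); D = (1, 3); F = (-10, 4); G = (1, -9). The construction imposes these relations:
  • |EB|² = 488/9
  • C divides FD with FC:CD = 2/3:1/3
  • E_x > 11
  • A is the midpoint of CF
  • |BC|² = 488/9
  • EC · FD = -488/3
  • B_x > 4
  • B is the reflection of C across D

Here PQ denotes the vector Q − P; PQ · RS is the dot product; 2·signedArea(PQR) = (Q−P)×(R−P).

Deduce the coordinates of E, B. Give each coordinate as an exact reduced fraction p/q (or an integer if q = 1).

B = (14/3, 8/3)
E = (12, 2)

1. B_x = 14/3  [B is the reflection of C across D]
2. B_y = 8/3  [B is the reflection of C across D]
   → B = (14/3, 8/3)
3. E_x = 12  [line -11·x + 1·y + 130 = 0 ∩ |EB|² = 488/9]
4. E_y = 2  [line -11·x + 1·y + 130 = 0 ∩ |EB|² = 488/9]
   → E = (12, 2)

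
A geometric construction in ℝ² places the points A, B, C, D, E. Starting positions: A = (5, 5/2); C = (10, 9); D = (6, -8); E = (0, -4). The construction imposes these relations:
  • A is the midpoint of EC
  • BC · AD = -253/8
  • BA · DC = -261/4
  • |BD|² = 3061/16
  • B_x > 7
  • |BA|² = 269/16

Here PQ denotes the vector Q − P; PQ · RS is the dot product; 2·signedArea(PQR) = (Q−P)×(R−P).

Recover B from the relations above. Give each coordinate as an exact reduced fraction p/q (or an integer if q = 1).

1. B_x = 15/2  [BA · DC = -261/4 ∩ BC · AD = -253/8]
2. B_y = 23/4  [BA · DC = -261/4 ∩ BC · AD = -253/8]
   → B = (15/2, 23/4)

B = (15/2, 23/4)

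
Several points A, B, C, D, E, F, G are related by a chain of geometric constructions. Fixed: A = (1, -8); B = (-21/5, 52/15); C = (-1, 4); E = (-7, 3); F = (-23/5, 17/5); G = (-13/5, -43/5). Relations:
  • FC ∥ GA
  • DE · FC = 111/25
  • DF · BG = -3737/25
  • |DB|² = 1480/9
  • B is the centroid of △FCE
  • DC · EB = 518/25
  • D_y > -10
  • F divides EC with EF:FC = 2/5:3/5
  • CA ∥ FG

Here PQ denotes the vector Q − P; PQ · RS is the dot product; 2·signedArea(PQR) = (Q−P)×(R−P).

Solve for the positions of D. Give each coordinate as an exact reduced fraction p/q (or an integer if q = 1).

D = (-31/5, -46/5)

1. D_x = -31/5  [DC · EB = 518/25 ∩ DF · BG = -3737/25]
2. D_y = -46/5  [DC · EB = 518/25 ∩ DF · BG = -3737/25]
   → D = (-31/5, -46/5)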